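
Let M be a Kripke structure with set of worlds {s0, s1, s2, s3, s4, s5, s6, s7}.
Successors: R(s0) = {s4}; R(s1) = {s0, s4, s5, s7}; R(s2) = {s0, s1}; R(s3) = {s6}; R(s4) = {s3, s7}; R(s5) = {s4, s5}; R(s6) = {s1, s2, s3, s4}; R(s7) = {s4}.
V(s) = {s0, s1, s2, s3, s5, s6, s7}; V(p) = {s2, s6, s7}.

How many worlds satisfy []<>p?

Recall that []ψ holds at a world iff ψ holds at every accessible world, and <>ψ holds iff ψ holds at some accessible world.
Let φ = []<>p. Evaluate φ at each world:
  s0 (successors {s4}): φ is true.
  s1 (successors {s0, s4, s5, s7}): φ is false.
  s2 (successors {s0, s1}): φ is false.
  s3 (successors {s6}): φ is true.
  s4 (successors {s3, s7}): φ is false.
  s5 (successors {s4, s5}): φ is false.
  s6 (successors {s1, s2, s3, s4}): φ is false.
  s7 (successors {s4}): φ is true.
For instance, at s2:
  At s2: []<>p requires <>p at every successor {s0, s1}.
    <>p fails at s0, so []<>p is false at s2.
      At s0: <>p requires p at some successor in {s4}.
        At s4: p is false.
      So <>p is false at s0.
Satisfying worlds: {s0, s3, s7}

3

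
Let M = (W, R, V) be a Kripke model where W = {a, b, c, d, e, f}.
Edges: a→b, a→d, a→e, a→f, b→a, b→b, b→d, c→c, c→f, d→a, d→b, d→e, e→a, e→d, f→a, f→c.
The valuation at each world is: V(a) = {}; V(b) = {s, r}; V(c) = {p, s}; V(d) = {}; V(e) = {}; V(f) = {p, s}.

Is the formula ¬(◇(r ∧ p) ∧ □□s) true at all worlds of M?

Let φ = ¬(◇(r ∧ p) ∧ □□s). Evaluate φ at each world:
  a (successors {b, d, e, f}): φ is true.
  b (successors {a, b, d}): φ is true.
  c (successors {c, f}): φ is true.
  d (successors {a, b, e}): φ is true.
  e (successors {a, d}): φ is true.
  f (successors {a, c}): φ is true.
For instance, at d:
  At d: ◇(r ∧ p) ∧ □□s is false, so ¬(◇(r ∧ p) ∧ □□s) is true.
    At d: ◇(r ∧ p) is false, □□s is false, so ◇(r ∧ p) ∧ □□s is false.
      At d: ◇(r ∧ p) requires r ∧ p at some successor in {a, b, e}.
        At a: r ∧ p is false.
        At b: r ∧ p is false.
        At e: r ∧ p is false.
      So ◇(r ∧ p) is false at d.
      At d: □□s requires □s at every successor {a, b, e}.
        □s fails at a, so □□s is false at d.

Yes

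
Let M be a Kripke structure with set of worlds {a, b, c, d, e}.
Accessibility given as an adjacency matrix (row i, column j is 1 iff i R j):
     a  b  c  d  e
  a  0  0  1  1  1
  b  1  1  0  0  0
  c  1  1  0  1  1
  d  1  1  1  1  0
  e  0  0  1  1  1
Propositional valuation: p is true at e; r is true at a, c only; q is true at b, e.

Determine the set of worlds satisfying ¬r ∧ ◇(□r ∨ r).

Let φ = ¬r ∧ ◇(□r ∨ r). Evaluate φ at each world:
  a (successors {c, d, e}): φ is false.
  b (successors {a, b}): φ is true.
  c (successors {a, b, d, e}): φ is false.
  d (successors {a, b, c, d}): φ is true.
  e (successors {c, d, e}): φ is true.
For instance, at d:
  At d: ¬r is true, ◇(□r ∨ r) is true, so ¬r ∧ ◇(□r ∨ r) is true.
    At d: ◇(□r ∨ r) requires □r ∨ r at some successor in {a, b, c, d}.
      □r ∨ r holds at a, so ◇(□r ∨ r) is true at d.
Satisfying worlds: {b, d, e}

b, d, e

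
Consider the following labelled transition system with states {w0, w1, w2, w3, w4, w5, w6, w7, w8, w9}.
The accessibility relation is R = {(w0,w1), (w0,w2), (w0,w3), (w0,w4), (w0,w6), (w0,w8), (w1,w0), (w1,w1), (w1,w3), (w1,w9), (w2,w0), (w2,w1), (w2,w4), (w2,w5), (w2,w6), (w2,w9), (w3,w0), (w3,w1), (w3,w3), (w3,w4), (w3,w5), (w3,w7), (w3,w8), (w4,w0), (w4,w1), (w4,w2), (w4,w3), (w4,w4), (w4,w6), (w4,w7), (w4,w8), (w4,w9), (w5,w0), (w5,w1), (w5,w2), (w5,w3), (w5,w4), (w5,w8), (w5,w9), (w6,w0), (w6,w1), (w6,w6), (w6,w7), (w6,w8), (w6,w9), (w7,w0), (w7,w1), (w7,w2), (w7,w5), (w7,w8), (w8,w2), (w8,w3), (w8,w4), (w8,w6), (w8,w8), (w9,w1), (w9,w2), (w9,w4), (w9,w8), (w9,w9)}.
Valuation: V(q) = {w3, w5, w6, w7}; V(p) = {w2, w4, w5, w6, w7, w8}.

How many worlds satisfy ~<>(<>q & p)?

1

Let φ = ~<>(<>q & p). Evaluate φ at each world:
  w0 (successors {w1, w2, w3, w4, w6, w8}): φ is false.
  w1 (successors {w0, w1, w3, w9}): φ is true.
  w2 (successors {w0, w1, w4, w5, w6, w9}): φ is false.
  w3 (successors {w0, w1, w3, w4, w5, w7, w8}): φ is false.
  w4 (successors {w0, w1, w2, w3, w4, w6, w7, w8, w9}): φ is false.
  w5 (successors {w0, w1, w2, w3, w4, w8, w9}): φ is false.
  w6 (successors {w0, w1, w6, w7, w8, w9}): φ is false.
  w7 (successors {w0, w1, w2, w5, w8}): φ is false.
  w8 (successors {w2, w3, w4, w6, w8}): φ is false.
  w9 (successors {w1, w2, w4, w8, w9}): φ is false.
For instance, at w0:
  At w0: <>(<>q & p) is true, so ~<>(<>q & p) is false.
    At w0: <>(<>q & p) requires <>q & p at some successor in {w1, w2, w3, w4, w6, w8}.
      <>q & p holds at w2, so <>(<>q & p) is true at w0.
Satisfying worlds: {w1}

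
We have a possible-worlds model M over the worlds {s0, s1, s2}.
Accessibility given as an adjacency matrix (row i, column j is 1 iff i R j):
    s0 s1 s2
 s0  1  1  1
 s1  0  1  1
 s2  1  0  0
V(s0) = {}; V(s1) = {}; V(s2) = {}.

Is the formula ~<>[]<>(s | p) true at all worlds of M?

Yes

Let φ = ~<>[]<>(s | p). Evaluate φ at each world:
  s0 (successors {s0, s1, s2}): φ is true.
  s1 (successors {s1, s2}): φ is true.
  s2 (successors {s0}): φ is true.
For instance, at s2:
  At s2: <>[]<>(s | p) is false, so ~<>[]<>(s | p) is true.
    At s2: <>[]<>(s | p) requires []<>(s | p) at some successor in {s0}.
      At s0: []<>(s | p) is false.
    So <>[]<>(s | p) is false at s2.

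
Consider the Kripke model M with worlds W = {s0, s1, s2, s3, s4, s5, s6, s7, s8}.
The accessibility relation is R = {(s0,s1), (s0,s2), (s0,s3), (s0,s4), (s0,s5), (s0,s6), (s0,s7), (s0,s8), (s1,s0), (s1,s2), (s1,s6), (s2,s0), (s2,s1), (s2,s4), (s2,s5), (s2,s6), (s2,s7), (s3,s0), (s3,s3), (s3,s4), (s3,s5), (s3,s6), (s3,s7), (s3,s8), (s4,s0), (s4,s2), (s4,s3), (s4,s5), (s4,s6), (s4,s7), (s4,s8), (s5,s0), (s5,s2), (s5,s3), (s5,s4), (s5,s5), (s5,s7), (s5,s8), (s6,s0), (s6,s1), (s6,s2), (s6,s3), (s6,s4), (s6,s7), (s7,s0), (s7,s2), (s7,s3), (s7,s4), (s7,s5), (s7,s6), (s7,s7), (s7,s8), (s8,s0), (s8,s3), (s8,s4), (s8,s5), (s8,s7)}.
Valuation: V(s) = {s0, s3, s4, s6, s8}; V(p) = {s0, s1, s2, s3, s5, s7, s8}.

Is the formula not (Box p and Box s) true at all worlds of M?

Yes

Let φ = not (Box p and Box s). Evaluate φ at each world:
  s0 (successors {s1, s2, s3, s4, s5, s6, s7, s8}): φ is true.
  s1 (successors {s0, s2, s6}): φ is true.
  s2 (successors {s0, s1, s4, s5, s6, s7}): φ is true.
  s3 (successors {s0, s3, s4, s5, s6, s7, s8}): φ is true.
  s4 (successors {s0, s2, s3, s5, s6, s7, s8}): φ is true.
  s5 (successors {s0, s2, s3, s4, s5, s7, s8}): φ is true.
  s6 (successors {s0, s1, s2, s3, s4, s7}): φ is true.
  s7 (successors {s0, s2, s3, s4, s5, s6, s7, s8}): φ is true.
  s8 (successors {s0, s3, s4, s5, s7}): φ is true.
For instance, at s8:
  At s8: Box p and Box s is false, so not (Box p and Box s) is true.
    At s8: Box p is false, Box s is false, so Box p and Box s is false.
      At s8: Box p requires p at every successor {s0, s3, s4, s5, s7}.
        p fails at s4, so Box p is false at s8.
      At s8: Box s requires s at every successor {s0, s3, s4, s5, s7}.
        s fails at s5, so Box s is false at s8.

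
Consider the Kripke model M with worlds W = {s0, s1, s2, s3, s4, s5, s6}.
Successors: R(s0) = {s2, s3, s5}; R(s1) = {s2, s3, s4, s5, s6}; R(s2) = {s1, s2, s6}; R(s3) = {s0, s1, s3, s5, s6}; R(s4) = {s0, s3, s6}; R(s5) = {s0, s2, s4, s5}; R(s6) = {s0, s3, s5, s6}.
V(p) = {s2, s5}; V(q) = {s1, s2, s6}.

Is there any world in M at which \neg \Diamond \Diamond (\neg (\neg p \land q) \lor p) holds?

No

Let φ = \neg \Diamond \Diamond (\neg (\neg p \land q) \lor p). Evaluate φ at each world:
  s0 (successors {s2, s3, s5}): φ is false.
  s1 (successors {s2, s3, s4, s5, s6}): φ is false.
  s2 (successors {s1, s2, s6}): φ is false.
  s3 (successors {s0, s1, s3, s5, s6}): φ is false.
  s4 (successors {s0, s3, s6}): φ is false.
  s5 (successors {s0, s2, s4, s5}): φ is false.
  s6 (successors {s0, s3, s5, s6}): φ is false.
For instance, at s4:
  At s4: \Diamond \Diamond (\neg (\neg p \land q) \lor p) is true, so \neg \Diamond \Diamond (\neg (\neg p \land q) \lor p) is false.
    At s4: \Diamond \Diamond (\neg (\neg p \land q) \lor p) requires \Diamond (\neg (\neg p \land q) \lor p) at some successor in {s0, s3, s6}.
      \Diamond (\neg (\neg p \land q) \lor p) holds at s0, so \Diamond \Diamond (\neg (\neg p \land q) \lor p) is true at s4.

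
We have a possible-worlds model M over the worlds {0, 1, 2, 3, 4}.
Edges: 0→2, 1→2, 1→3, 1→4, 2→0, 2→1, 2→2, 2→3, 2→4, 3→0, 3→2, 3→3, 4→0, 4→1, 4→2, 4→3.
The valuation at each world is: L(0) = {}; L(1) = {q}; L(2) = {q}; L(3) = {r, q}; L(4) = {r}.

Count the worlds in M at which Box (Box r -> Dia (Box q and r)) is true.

5

Let φ = Box (Box r -> Dia (Box q and r)). Evaluate φ at each world:
  0 (successors {2}): φ is true.
  1 (successors {2, 3, 4}): φ is true.
  2 (successors {0, 1, 2, 3, 4}): φ is true.
  3 (successors {0, 2, 3}): φ is true.
  4 (successors {0, 1, 2, 3}): φ is true.
For instance, at 2:
  At 2: Box (Box r -> Dia (Box q and r)) requires Box r -> Dia (Box q and r) at every successor {0, 1, 2, 3, 4}.
    At 0: Box r -> Dia (Box q and r) is true.
    At 1: Box r -> Dia (Box q and r) is true.
    At 2: Box r -> Dia (Box q and r) is true.
    At 3: Box r -> Dia (Box q and r) is true.
    At 4: Box r -> Dia (Box q and r) is true.
  So Box (Box r -> Dia (Box q and r)) is true at 2.
Satisfying worlds: {0, 1, 2, 3, 4}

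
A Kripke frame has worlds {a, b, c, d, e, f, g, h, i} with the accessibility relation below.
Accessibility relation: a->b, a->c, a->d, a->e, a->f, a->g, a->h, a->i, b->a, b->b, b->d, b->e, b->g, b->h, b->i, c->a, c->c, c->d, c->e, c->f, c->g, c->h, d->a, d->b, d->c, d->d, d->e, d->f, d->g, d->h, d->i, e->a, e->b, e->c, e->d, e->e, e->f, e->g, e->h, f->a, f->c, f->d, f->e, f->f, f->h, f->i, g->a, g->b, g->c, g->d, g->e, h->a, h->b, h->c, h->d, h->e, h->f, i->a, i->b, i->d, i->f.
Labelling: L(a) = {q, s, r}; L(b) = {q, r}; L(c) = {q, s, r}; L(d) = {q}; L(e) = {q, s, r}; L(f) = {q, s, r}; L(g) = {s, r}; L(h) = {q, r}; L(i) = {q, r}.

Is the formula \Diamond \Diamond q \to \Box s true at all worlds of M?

No

Recall that \Box ψ holds at a world iff ψ holds at every accessible world, and \Diamond ψ holds iff ψ holds at some accessible world.
Let φ = \Diamond \Diamond q \to \Box s. Evaluate φ at each world:
  a (successors {b, c, d, e, f, g, h, i}): φ is false.
  b (successors {a, b, d, e, g, h, i}): φ is false.
  c (successors {a, c, d, e, f, g, h}): φ is false.
  d (successors {a, b, c, d, e, f, g, h, i}): φ is false.
  e (successors {a, b, c, d, e, f, g, h}): φ is false.
  f (successors {a, c, d, e, f, h, i}): φ is false.
  g (successors {a, b, c, d, e}): φ is false.
  h (successors {a, b, c, d, e, f}): φ is false.
  i (successors {a, b, d, f}): φ is false.
Detail at a (counterexample):
  At a: \Diamond \Diamond q is true, \Box s is false, so \Diamond \Diamond q \to \Box s is false.
    At a: \Diamond \Diamond q requires \Diamond q at some successor in {b, c, d, e, f, g, h, i}.
      \Diamond q holds at b, so \Diamond \Diamond q is true at a.
    At a: \Box s requires s at every successor {b, c, d, e, f, g, h, i}.
      s fails at b, so \Box s is false at a.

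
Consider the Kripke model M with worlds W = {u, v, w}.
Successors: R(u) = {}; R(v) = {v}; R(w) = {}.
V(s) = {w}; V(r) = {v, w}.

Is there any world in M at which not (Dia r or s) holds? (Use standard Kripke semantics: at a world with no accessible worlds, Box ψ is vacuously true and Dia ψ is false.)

Let φ = not (Dia r or s). Evaluate φ at each world:
  u (successors ∅): φ is true.
  v (successors {v}): φ is false.
  w (successors ∅): φ is false.
Detail at u (witness):
  At u: Dia r or s is false, so not (Dia r or s) is true.
    At u: Dia r is false, s is false, so Dia r or s is false.
      At u: no accessible worlds, so Dia r is false.

Yes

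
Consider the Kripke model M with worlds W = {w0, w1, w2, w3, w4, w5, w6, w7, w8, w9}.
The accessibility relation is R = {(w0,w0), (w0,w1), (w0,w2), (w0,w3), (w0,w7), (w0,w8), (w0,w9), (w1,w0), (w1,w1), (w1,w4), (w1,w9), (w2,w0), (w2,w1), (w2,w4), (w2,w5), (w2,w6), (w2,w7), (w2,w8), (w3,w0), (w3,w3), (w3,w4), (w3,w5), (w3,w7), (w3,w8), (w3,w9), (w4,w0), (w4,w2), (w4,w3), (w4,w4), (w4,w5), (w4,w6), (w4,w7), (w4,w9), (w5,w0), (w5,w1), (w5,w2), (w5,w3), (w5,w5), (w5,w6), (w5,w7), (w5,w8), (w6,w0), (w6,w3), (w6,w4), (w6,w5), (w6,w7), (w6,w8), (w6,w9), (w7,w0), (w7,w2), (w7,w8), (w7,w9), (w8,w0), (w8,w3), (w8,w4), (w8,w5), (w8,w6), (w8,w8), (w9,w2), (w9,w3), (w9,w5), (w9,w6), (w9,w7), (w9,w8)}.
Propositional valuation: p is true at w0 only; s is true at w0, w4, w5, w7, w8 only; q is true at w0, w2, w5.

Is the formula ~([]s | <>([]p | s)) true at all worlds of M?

Let φ = ~([]s | <>([]p | s)). Evaluate φ at each world:
  w0 (successors {w0, w1, w2, w3, w7, w8, w9}): φ is false.
  w1 (successors {w0, w1, w4, w9}): φ is false.
  w2 (successors {w0, w1, w4, w5, w6, w7, w8}): φ is false.
  w3 (successors {w0, w3, w4, w5, w7, w8, w9}): φ is false.
  w4 (successors {w0, w2, w3, w4, w5, w6, w7, w9}): φ is false.
  w5 (successors {w0, w1, w2, w3, w5, w6, w7, w8}): φ is false.
  w6 (successors {w0, w3, w4, w5, w7, w8, w9}): φ is false.
  w7 (successors {w0, w2, w8, w9}): φ is false.
  w8 (successors {w0, w3, w4, w5, w6, w8}): φ is false.
  w9 (successors {w2, w3, w5, w6, w7, w8}): φ is false.
Detail at w0 (counterexample):
  At w0: []s | <>([]p | s) is true, so ~([]s | <>([]p | s)) is false.
    At w0: []s is false, <>([]p | s) is true, so []s | <>([]p | s) is true.
      At w0: []s requires s at every successor {w0, w1, w2, w3, w7, w8, w9}.
        s fails at w1, so []s is false at w0.
      At w0: <>([]p | s) requires []p | s at some successor in {w0, w1, w2, w3, w7, w8, w9}.
        []p | s holds at w0, so <>([]p | s) is true at w0.

No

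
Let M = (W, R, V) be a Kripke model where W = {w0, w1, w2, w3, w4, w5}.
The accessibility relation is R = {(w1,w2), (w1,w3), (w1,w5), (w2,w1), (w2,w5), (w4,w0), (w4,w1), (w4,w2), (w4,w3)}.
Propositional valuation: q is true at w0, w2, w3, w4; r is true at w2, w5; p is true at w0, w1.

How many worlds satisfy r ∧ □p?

1

Recall that □ψ holds at a world iff ψ holds at every accessible world, and ◇ψ holds iff ψ holds at some accessible world.
Let φ = r ∧ □p. Evaluate φ at each world:
  w0 (successors ∅): φ is false.
  w1 (successors {w2, w3, w5}): φ is false.
  w2 (successors {w1, w5}): φ is false.
  w3 (successors ∅): φ is false.
  w4 (successors {w0, w1, w2, w3}): φ is false.
  w5 (successors ∅): φ is true.
For instance, at w4:
  At w4: r is false, □p is false, so r ∧ □p is false.
    At w4: □p requires p at every successor {w0, w1, w2, w3}.
      p fails at w2, so □p is false at w4.
Satisfying worlds: {w5}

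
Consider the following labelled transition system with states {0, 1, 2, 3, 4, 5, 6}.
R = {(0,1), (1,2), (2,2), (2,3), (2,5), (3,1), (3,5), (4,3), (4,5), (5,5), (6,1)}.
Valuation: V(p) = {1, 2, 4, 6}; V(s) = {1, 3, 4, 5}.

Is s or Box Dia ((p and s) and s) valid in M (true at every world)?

Let φ = s or Box Dia ((p and s) and s). Evaluate φ at each world:
  0 (successors {1}): φ is false.
  1 (successors {2}): φ is true.
  2 (successors {2, 3, 5}): φ is false.
  3 (successors {1, 5}): φ is true.
  4 (successors {3, 5}): φ is true.
  5 (successors {5}): φ is true.
  6 (successors {1}): φ is false.
Detail at 0 (counterexample):
  At 0: s is false, Box Dia ((p and s) and s) is false, so s or Box Dia ((p and s) and s) is false.
    At 0: Box Dia ((p and s) and s) requires Dia ((p and s) and s) at every successor {1}.
      Dia ((p and s) and s) fails at 1, so Box Dia ((p and s) and s) is false at 0.

No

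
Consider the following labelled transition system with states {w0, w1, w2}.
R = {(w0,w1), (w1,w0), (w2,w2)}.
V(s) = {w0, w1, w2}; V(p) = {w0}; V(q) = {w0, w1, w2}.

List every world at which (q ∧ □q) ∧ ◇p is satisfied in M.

w1

Let φ = (q ∧ □q) ∧ ◇p. Evaluate φ at each world:
  w0 (successors {w1}): φ is false.
  w1 (successors {w0}): φ is true.
  w2 (successors {w2}): φ is false.
For instance, at w2:
  At w2: q ∧ □q is true, ◇p is false, so (q ∧ □q) ∧ ◇p is false.
    At w2: q is true, □q is true, so q ∧ □q is true.
      At w2: □q requires q at every successor {w2}.
        At w2: q is true.
      So □q is true at w2.
    At w2: ◇p requires p at some successor in {w2}.
      At w2: p is false.
    So ◇p is false at w2.
Satisfying worlds: {w1}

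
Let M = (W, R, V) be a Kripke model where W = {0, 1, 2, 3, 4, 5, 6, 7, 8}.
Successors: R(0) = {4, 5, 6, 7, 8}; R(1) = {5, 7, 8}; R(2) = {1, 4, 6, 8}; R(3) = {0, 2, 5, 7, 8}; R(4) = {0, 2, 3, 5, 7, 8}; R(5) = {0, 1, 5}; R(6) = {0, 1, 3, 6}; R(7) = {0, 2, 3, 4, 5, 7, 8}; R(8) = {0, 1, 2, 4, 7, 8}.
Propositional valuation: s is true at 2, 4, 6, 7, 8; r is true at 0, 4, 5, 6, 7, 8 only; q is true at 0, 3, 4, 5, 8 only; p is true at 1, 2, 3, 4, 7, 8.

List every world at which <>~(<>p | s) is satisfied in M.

Let φ = <>~(<>p | s). Evaluate φ at each world:
  0 (successors {4, 5, 6, 7, 8}): φ is false.
  1 (successors {5, 7, 8}): φ is false.
  2 (successors {1, 4, 6, 8}): φ is false.
  3 (successors {0, 2, 5, 7, 8}): φ is false.
  4 (successors {0, 2, 3, 5, 7, 8}): φ is false.
  5 (successors {0, 1, 5}): φ is false.
  6 (successors {0, 1, 3, 6}): φ is false.
  7 (successors {0, 2, 3, 4, 5, 7, 8}): φ is false.
  8 (successors {0, 1, 2, 4, 7, 8}): φ is false.
For instance, at 8:
  At 8: <>~(<>p | s) requires ~(<>p | s) at some successor in {0, 1, 2, 4, 7, 8}.
    At 0: ~(<>p | s) is false.
    At 1: ~(<>p | s) is false.
    At 2: ~(<>p | s) is false.
    At 4: ~(<>p | s) is false.
    At 7: ~(<>p | s) is false.
    At 8: ~(<>p | s) is false.
  So <>~(<>p | s) is false at 8.
Satisfying worlds: none.

none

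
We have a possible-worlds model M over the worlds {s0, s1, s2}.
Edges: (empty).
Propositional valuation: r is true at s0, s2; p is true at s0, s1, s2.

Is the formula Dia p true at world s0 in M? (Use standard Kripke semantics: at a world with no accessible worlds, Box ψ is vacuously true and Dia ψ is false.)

No

At s0: no accessible worlds, so Dia p is false.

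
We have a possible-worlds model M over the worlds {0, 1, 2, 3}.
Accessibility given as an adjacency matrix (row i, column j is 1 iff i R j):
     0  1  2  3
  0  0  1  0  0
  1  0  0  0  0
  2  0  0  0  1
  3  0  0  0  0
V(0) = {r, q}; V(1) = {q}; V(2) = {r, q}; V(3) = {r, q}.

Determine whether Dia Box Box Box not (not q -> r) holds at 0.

Yes

Recall that Box ψ holds at a world iff ψ holds at every accessible world, and Dia ψ holds iff ψ holds at some accessible world.
At 0: Dia Box Box Box not (not q -> r) requires Box Box Box not (not q -> r) at some successor in {1}.
  Box Box Box not (not q -> r) holds at 1, so Dia Box Box Box not (not q -> r) is true at 0.
    At 1: no accessible worlds, so Box Box Box not (not q -> r) holds vacuously.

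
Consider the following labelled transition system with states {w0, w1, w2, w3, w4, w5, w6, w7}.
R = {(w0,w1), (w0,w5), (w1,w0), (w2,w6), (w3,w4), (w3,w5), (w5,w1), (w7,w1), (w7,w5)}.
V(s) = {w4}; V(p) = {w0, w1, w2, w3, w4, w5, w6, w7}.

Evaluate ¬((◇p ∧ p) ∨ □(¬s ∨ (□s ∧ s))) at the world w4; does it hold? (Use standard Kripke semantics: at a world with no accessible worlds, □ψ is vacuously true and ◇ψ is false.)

Recall that □ψ holds at a world iff ψ holds at every accessible world, and ◇ψ holds iff ψ holds at some accessible world.
At w4: (◇p ∧ p) ∨ □(¬s ∨ (□s ∧ s)) is true, so ¬((◇p ∧ p) ∨ □(¬s ∨ (□s ∧ s))) is false.
  At w4: ◇p ∧ p is false, □(¬s ∨ (□s ∧ s)) is true, so (◇p ∧ p) ∨ □(¬s ∨ (□s ∧ s)) is true.
    At w4: ◇p is false, p is true, so ◇p ∧ p is false.
      At w4: no accessible worlds, so ◇p is false.
    At w4: no accessible worlds, so □(¬s ∨ (□s ∧ s)) holds vacuously.

No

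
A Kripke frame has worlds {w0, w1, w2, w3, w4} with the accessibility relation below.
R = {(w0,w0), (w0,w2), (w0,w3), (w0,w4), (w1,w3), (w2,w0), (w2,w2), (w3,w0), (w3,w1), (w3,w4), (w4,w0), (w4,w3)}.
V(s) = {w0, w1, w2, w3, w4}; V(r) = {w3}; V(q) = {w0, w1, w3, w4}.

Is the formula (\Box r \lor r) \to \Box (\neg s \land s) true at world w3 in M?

At w3: \Box r \lor r is true, \Box (\neg s \land s) is false, so (\Box r \lor r) \to \Box (\neg s \land s) is false.
  At w3: \Box r is false, r is true, so \Box r \lor r is true.
    At w3: \Box r requires r at every successor {w0, w1, w4}.
      r fails at w0, so \Box r is false at w3.
  At w3: \Box (\neg s \land s) requires \neg s \land s at every successor {w0, w1, w4}.
    \neg s \land s fails at w0, so \Box (\neg s \land s) is false at w3.

No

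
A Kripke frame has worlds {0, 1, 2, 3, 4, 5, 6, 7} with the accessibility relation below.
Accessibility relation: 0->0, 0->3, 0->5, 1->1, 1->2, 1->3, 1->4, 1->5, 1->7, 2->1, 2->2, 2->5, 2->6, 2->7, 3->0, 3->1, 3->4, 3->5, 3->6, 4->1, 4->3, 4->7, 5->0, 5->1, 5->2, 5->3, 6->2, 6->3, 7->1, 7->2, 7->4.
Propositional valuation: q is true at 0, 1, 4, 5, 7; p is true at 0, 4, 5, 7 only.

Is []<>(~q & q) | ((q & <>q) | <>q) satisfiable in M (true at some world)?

Yes

Recall that []ψ holds at a world iff ψ holds at every accessible world, and <>ψ holds iff ψ holds at some accessible world.
Let φ = []<>(~q & q) | ((q & <>q) | <>q). Evaluate φ at each world:
  0 (successors {0, 3, 5}): φ is true.
  1 (successors {1, 2, 3, 4, 5, 7}): φ is true.
  2 (successors {1, 2, 5, 6, 7}): φ is true.
  3 (successors {0, 1, 4, 5, 6}): φ is true.
  4 (successors {1, 3, 7}): φ is true.
  5 (successors {0, 1, 2, 3}): φ is true.
  6 (successors {2, 3}): φ is false.
  7 (successors {1, 2, 4}): φ is true.
Detail at 0 (witness):
  At 0: []<>(~q & q) is false, (q & <>q) | <>q is true, so []<>(~q & q) | ((q & <>q) | <>q) is true.
    At 0: []<>(~q & q) requires <>(~q & q) at every successor {0, 3, 5}.
      <>(~q & q) fails at 0, so []<>(~q & q) is false at 0.
    At 0: q & <>q is true, <>q is true, so (q & <>q) | <>q is true.
      At 0: q is true, <>q is true, so q & <>q is true.
      At 0: <>q requires q at some successor in {0, 3, 5}.
        q holds at 0, so <>q is true at 0.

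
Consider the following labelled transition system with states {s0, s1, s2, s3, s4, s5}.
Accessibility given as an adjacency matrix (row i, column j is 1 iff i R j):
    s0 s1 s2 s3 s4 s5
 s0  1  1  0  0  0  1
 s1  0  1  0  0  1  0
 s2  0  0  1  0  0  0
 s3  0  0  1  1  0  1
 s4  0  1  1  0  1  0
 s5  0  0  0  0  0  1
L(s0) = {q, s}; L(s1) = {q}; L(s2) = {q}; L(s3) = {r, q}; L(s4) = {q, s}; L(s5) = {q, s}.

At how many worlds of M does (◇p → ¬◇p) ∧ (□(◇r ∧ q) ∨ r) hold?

Let φ = (◇p → ¬◇p) ∧ (□(◇r ∧ q) ∨ r). Evaluate φ at each world:
  s0 (successors {s0, s1, s5}): φ is false.
  s1 (successors {s1, s4}): φ is false.
  s2 (successors {s2}): φ is false.
  s3 (successors {s2, s3, s5}): φ is true.
  s4 (successors {s1, s2, s4}): φ is false.
  s5 (successors {s5}): φ is false.
For instance, at s5:
  At s5: ◇p → ¬◇p is true, □(◇r ∧ q) ∨ r is false, so (◇p → ¬◇p) ∧ (□(◇r ∧ q) ∨ r) is false.
    At s5: ◇p is false, ¬◇p is true, so ◇p → ¬◇p is true.
      At s5: ◇p requires p at some successor in {s5}.
        At s5: p is false.
      So ◇p is false at s5.
      At s5: ◇p is false, so ¬◇p is true.
    At s5: □(◇r ∧ q) is false, r is false, so □(◇r ∧ q) ∨ r is false.
      At s5: □(◇r ∧ q) requires ◇r ∧ q at every successor {s5}.
        ◇r ∧ q fails at s5, so □(◇r ∧ q) is false at s5.
Satisfying worlds: {s3}

1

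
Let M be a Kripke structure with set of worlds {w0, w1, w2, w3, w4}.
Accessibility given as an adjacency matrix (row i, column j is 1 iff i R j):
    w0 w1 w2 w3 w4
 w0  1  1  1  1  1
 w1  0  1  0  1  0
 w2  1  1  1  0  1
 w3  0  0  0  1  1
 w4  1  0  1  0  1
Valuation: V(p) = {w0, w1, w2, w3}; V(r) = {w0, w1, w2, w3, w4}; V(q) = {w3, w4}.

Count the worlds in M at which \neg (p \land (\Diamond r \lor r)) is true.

Let φ = \neg (p \land (\Diamond r \lor r)). Evaluate φ at each world:
  w0 (successors {w0, w1, w2, w3, w4}): φ is false.
  w1 (successors {w1, w3}): φ is false.
  w2 (successors {w0, w1, w2, w4}): φ is false.
  w3 (successors {w3, w4}): φ is false.
  w4 (successors {w0, w2, w4}): φ is true.
For instance, at w0:
  At w0: p \land (\Diamond r \lor r) is true, so \neg (p \land (\Diamond r \lor r)) is false.
    At w0: p is true, \Diamond r \lor r is true, so p \land (\Diamond r \lor r) is true.
      At w0: \Diamond r is true, r is true, so \Diamond r \lor r is true.
Satisfying worlds: {w4}

1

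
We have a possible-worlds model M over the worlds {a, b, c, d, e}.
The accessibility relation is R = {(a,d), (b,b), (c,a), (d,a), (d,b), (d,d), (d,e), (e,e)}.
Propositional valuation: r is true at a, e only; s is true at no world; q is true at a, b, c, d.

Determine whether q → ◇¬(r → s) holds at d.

At d: q is true, ◇¬(r → s) is true, so q → ◇¬(r → s) is true.
  At d: ◇¬(r → s) requires ¬(r → s) at some successor in {a, b, d, e}.
    ¬(r → s) holds at a, so ◇¬(r → s) is true at d.

Yes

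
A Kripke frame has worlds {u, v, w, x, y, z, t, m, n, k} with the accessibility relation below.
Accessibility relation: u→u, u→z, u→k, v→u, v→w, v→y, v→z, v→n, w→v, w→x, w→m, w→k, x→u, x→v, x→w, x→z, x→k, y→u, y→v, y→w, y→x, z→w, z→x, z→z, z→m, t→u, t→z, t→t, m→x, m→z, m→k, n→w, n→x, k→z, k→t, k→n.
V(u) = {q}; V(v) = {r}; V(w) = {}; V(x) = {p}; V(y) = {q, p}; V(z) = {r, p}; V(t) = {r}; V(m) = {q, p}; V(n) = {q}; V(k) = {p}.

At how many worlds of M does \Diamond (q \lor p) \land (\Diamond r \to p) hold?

Let φ = \Diamond (q \lor p) \land (\Diamond r \to p). Evaluate φ at each world:
  u (successors {u, z, k}): φ is false.
  v (successors {u, w, y, z, n}): φ is false.
  w (successors {v, x, m, k}): φ is false.
  x (successors {u, v, w, z, k}): φ is true.
  y (successors {u, v, w, x}): φ is true.
  z (successors {w, x, z, m}): φ is true.
  t (successors {u, z, t}): φ is false.
  m (successors {x, z, k}): φ is true.
  n (successors {w, x}): φ is true.
  k (successors {z, t, n}): φ is true.
For instance, at w:
  At w: \Diamond (q \lor p) is true, \Diamond r \to p is false, so \Diamond (q \lor p) \land (\Diamond r \to p) is false.
    At w: \Diamond (q \lor p) requires q \lor p at some successor in {v, x, m, k}.
      q \lor p holds at x, so \Diamond (q \lor p) is true at w.
    At w: \Diamond r is true, p is false, so \Diamond r \to p is false.
      At w: \Diamond r requires r at some successor in {v, x, m, k}.
        r holds at v, so \Diamond r is true at w.
Satisfying worlds: {x, y, z, m, n, k}

6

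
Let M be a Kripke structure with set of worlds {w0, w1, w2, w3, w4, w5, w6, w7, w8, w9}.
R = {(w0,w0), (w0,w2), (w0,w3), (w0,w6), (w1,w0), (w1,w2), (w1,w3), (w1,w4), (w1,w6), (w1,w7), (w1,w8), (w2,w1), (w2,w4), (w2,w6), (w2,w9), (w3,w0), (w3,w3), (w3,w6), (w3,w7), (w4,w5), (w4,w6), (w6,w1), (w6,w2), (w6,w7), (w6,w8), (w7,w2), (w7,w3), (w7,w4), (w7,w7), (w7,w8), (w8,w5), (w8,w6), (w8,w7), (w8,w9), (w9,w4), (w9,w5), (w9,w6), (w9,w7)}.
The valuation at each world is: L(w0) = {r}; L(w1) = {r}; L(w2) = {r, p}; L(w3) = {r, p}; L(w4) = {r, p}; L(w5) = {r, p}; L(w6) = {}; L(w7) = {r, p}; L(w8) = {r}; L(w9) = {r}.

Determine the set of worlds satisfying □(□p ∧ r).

w5

Recall that □ψ holds at a world iff ψ holds at every accessible world, and ◇ψ holds iff ψ holds at some accessible world.
Let φ = □(□p ∧ r). Evaluate φ at each world:
  w0 (successors {w0, w2, w3, w6}): φ is false.
  w1 (successors {w0, w2, w3, w4, w6, w7, w8}): φ is false.
  w2 (successors {w1, w4, w6, w9}): φ is false.
  w3 (successors {w0, w3, w6, w7}): φ is false.
  w4 (successors {w5, w6}): φ is false.
  w5 (successors ∅): φ is true.
  w6 (successors {w1, w2, w7, w8}): φ is false.
  w7 (successors {w2, w3, w4, w7, w8}): φ is false.
  w8 (successors {w5, w6, w7, w9}): φ is false.
  w9 (successors {w4, w5, w6, w7}): φ is false.
For instance, at w9:
  At w9: □(□p ∧ r) requires □p ∧ r at every successor {w4, w5, w6, w7}.
    □p ∧ r fails at w4, so □(□p ∧ r) is false at w9.
      At w4: □p is false, r is true, so □p ∧ r is false.
Satisfying worlds: {w5}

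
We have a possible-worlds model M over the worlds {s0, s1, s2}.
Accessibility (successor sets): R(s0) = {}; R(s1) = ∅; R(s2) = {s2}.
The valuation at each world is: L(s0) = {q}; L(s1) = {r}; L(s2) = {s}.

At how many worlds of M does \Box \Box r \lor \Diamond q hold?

2

Let φ = \Box \Box r \lor \Diamond q. Evaluate φ at each world:
  s0 (successors ∅): φ is true.
  s1 (successors ∅): φ is true.
  s2 (successors {s2}): φ is false.
For instance, at s2:
  At s2: \Box \Box r is false, \Diamond q is false, so \Box \Box r \lor \Diamond q is false.
    At s2: \Box \Box r requires \Box r at every successor {s2}.
      \Box r fails at s2, so \Box \Box r is false at s2.
    At s2: \Diamond q requires q at some successor in {s2}.
      At s2: q is false.
    So \Diamond q is false at s2.
Satisfying worlds: {s0, s1}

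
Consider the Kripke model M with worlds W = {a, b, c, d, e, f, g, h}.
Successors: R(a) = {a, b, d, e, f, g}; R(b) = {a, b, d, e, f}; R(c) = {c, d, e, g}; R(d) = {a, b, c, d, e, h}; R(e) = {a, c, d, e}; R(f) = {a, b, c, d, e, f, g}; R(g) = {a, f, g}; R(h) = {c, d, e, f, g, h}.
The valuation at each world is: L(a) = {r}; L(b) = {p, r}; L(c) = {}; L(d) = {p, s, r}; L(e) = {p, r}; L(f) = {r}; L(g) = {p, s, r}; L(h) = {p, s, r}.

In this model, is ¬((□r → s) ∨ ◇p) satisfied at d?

At d: (□r → s) ∨ ◇p is true, so ¬((□r → s) ∨ ◇p) is false.
  At d: □r → s is true, ◇p is true, so (□r → s) ∨ ◇p is true.
    At d: □r is false, s is true, so □r → s is true.
      At d: □r requires r at every successor {a, b, c, d, e, h}.
        r fails at c, so □r is false at d.
    At d: ◇p requires p at some successor in {a, b, c, d, e, h}.
      p holds at b, so ◇p is true at d.

No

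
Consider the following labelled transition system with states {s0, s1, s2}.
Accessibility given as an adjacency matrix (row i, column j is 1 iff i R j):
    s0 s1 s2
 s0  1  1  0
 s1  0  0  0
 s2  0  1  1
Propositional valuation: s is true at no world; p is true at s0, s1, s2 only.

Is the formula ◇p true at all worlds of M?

No

Let φ = ◇p. Evaluate φ at each world:
  s0 (successors {s0, s1}): φ is true.
  s1 (successors ∅): φ is false.
  s2 (successors {s1, s2}): φ is true.
Detail at s1 (counterexample):
  At s1: no accessible worlds, so ◇p is false.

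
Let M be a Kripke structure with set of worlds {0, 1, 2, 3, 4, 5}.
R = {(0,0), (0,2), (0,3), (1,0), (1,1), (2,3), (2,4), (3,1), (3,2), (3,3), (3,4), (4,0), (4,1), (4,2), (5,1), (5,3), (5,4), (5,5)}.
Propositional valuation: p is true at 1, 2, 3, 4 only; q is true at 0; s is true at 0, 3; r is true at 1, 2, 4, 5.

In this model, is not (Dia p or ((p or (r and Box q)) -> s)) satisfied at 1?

At 1: Dia p or ((p or (r and Box q)) -> s) is true, so not (Dia p or ((p or (r and Box q)) -> s)) is false.
  At 1: Dia p is true, (p or (r and Box q)) -> s is false, so Dia p or ((p or (r and Box q)) -> s) is true.
    At 1: Dia p requires p at some successor in {0, 1}.
      p holds at 1, so Dia p is true at 1.
    At 1: p or (r and Box q) is true, s is false, so (p or (r and Box q)) -> s is false.
      At 1: p is true, r and Box q is false, so p or (r and Box q) is true.

No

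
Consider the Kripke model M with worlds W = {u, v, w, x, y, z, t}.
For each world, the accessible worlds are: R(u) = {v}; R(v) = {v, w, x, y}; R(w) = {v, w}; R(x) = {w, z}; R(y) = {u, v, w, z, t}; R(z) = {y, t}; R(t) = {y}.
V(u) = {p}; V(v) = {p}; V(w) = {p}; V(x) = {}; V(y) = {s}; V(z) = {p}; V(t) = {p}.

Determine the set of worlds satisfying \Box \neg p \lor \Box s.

Let φ = \Box \neg p \lor \Box s. Evaluate φ at each world:
  u (successors {v}): φ is false.
  v (successors {v, w, x, y}): φ is false.
  w (successors {v, w}): φ is false.
  x (successors {w, z}): φ is false.
  y (successors {u, v, w, z, t}): φ is false.
  z (successors {y, t}): φ is false.
  t (successors {y}): φ is true.
For instance, at w:
  At w: \Box \neg p is false, \Box s is false, so \Box \neg p \lor \Box s is false.
    At w: \Box \neg p requires \neg p at every successor {v, w}.
      \neg p fails at v, so \Box \neg p is false at w.
    At w: \Box s requires s at every successor {v, w}.
      s fails at v, so \Box s is false at w.
Satisfying worlds: {t}

t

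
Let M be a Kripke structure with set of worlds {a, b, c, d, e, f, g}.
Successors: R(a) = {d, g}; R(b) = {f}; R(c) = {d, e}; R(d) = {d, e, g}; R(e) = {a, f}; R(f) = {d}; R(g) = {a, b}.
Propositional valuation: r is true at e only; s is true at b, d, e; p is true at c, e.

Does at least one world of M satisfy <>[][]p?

No

Let φ = <>[][]p. Evaluate φ at each world:
  a (successors {d, g}): φ is false.
  b (successors {f}): φ is false.
  c (successors {d, e}): φ is false.
  d (successors {d, e, g}): φ is false.
  e (successors {a, f}): φ is false.
  f (successors {d}): φ is false.
  g (successors {a, b}): φ is false.
For instance, at e:
  At e: <>[][]p requires [][]p at some successor in {a, f}.
    At a: [][]p is false.
    At f: [][]p is false.
  So <>[][]p is false at e.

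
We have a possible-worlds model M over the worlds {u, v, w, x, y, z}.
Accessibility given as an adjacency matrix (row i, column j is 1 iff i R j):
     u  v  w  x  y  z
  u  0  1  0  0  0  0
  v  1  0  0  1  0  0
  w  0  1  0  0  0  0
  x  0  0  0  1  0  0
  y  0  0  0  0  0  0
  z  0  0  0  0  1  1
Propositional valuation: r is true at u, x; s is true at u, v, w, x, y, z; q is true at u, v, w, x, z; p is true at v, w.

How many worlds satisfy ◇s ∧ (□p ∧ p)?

Let φ = ◇s ∧ (□p ∧ p). Evaluate φ at each world:
  u (successors {v}): φ is false.
  v (successors {u, x}): φ is false.
  w (successors {v}): φ is true.
  x (successors {x}): φ is false.
  y (successors ∅): φ is false.
  z (successors {y, z}): φ is false.
For instance, at u:
  At u: ◇s is true, □p ∧ p is false, so ◇s ∧ (□p ∧ p) is false.
    At u: ◇s requires s at some successor in {v}.
      s holds at v, so ◇s is true at u.
    At u: □p is true, p is false, so □p ∧ p is false.
      At u: □p requires p at every successor {v}.
        At v: p is true.
      So □p is true at u.
Satisfying worlds: {w}

1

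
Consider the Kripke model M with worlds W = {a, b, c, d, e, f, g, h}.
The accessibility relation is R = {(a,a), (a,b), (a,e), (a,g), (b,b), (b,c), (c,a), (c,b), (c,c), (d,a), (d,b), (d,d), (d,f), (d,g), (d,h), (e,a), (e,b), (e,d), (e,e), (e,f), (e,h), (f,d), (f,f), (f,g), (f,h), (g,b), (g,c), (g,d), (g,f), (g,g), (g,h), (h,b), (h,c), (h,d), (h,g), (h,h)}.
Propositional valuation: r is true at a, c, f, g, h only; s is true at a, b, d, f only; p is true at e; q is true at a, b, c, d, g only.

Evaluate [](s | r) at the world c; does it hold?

At c: [](s | r) requires s | r at every successor {a, b, c}.
  At a: s | r is true.
  At b: s | r is true.
  At c: s | r is true.
So [](s | r) is true at c.

Yes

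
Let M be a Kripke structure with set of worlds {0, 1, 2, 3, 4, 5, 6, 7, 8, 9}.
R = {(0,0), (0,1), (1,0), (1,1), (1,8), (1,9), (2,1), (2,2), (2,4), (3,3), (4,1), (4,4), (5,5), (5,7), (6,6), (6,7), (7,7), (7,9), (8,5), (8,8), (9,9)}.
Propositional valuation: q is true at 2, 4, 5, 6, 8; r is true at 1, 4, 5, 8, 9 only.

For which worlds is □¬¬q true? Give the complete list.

Let φ = □¬¬q. Evaluate φ at each world:
  0 (successors {0, 1}): φ is false.
  1 (successors {0, 1, 8, 9}): φ is false.
  2 (successors {1, 2, 4}): φ is false.
  3 (successors {3}): φ is false.
  4 (successors {1, 4}): φ is false.
  5 (successors {5, 7}): φ is false.
  6 (successors {6, 7}): φ is false.
  7 (successors {7, 9}): φ is false.
  8 (successors {5, 8}): φ is true.
  9 (successors {9}): φ is false.
For instance, at 2:
  At 2: □¬¬q requires ¬¬q at every successor {1, 2, 4}.
    ¬¬q fails at 1, so □¬¬q is false at 2.
Satisfying worlds: {8}

8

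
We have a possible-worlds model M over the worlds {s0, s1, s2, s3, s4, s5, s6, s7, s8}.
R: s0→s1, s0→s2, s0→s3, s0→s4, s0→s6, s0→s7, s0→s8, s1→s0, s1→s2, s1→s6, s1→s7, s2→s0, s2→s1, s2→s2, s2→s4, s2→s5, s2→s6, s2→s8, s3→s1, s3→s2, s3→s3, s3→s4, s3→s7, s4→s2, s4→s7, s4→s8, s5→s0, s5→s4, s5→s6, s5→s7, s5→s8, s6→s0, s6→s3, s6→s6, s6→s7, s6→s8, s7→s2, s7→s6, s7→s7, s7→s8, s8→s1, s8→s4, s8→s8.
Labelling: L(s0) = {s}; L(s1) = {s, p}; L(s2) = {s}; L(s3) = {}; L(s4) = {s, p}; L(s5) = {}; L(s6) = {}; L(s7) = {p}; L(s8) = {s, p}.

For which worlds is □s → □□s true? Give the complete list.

Let φ = □s → □□s. Evaluate φ at each world:
  s0 (successors {s1, s2, s3, s4, s6, s7, s8}): φ is true.
  s1 (successors {s0, s2, s6, s7}): φ is true.
  s2 (successors {s0, s1, s2, s4, s5, s6, s8}): φ is true.
  s3 (successors {s1, s2, s3, s4, s7}): φ is true.
  s4 (successors {s2, s7, s8}): φ is true.
  s5 (successors {s0, s4, s6, s7, s8}): φ is true.
  s6 (successors {s0, s3, s6, s7, s8}): φ is true.
  s7 (successors {s2, s6, s7, s8}): φ is true.
  s8 (successors {s1, s4, s8}): φ is false.
For instance, at s8:
  At s8: □s is true, □□s is false, so □s → □□s is false.
    At s8: □s requires s at every successor {s1, s4, s8}.
      At s1: s is true.
      At s4: s is true.
      At s8: s is true.
    So □s is true at s8.
    At s8: □□s requires □s at every successor {s1, s4, s8}.
      □s fails at s1, so □□s is false at s8.
Satisfying worlds: {s0, s1, s2, s3, s4, s5, s6, s7}

s0, s1, s2, s3, s4, s5, s6, s7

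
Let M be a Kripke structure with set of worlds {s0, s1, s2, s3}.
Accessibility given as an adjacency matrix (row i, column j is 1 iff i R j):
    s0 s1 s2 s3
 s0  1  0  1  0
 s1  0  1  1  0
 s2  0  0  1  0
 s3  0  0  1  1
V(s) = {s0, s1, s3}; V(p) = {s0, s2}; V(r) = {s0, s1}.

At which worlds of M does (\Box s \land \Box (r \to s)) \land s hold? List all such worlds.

none

Let φ = (\Box s \land \Box (r \to s)) \land s. Evaluate φ at each world:
  s0 (successors {s0, s2}): φ is false.
  s1 (successors {s1, s2}): φ is false.
  s2 (successors {s2}): φ is false.
  s3 (successors {s2, s3}): φ is false.
For instance, at s3:
  At s3: \Box s \land \Box (r \to s) is false, s is true, so (\Box s \land \Box (r \to s)) \land s is false.
    At s3: \Box s is false, \Box (r \to s) is true, so \Box s \land \Box (r \to s) is false.
      At s3: \Box s requires s at every successor {s2, s3}.
        s fails at s2, so \Box s is false at s3.
      At s3: \Box (r \to s) requires r \to s at every successor {s2, s3}.
        At s2: r \to s is true.
        At s3: r \to s is true.
      So \Box (r \to s) is true at s3.
Satisfying worlds: none.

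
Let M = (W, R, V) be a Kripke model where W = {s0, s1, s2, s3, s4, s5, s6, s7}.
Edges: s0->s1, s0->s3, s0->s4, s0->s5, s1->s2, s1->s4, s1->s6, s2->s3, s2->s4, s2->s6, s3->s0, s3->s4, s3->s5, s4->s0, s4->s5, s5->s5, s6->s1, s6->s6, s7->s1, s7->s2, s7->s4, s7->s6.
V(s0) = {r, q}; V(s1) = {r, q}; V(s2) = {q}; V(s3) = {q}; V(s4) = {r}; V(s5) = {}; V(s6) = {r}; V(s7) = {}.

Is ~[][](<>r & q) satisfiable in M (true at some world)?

Yes

Let φ = ~[][](<>r & q). Evaluate φ at each world:
  s0 (successors {s1, s3, s4, s5}): φ is true.
  s1 (successors {s2, s4, s6}): φ is true.
  s2 (successors {s3, s4, s6}): φ is true.
  s3 (successors {s0, s4, s5}): φ is true.
  s4 (successors {s0, s5}): φ is true.
  s5 (successors {s5}): φ is true.
  s6 (successors {s1, s6}): φ is true.
  s7 (successors {s1, s2, s4, s6}): φ is true.
Detail at s0 (witness):
  At s0: [][](<>r & q) is false, so ~[][](<>r & q) is true.
    At s0: [][](<>r & q) requires [](<>r & q) at every successor {s1, s3, s4, s5}.
      [](<>r & q) fails at s1, so [][](<>r & q) is false at s0.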